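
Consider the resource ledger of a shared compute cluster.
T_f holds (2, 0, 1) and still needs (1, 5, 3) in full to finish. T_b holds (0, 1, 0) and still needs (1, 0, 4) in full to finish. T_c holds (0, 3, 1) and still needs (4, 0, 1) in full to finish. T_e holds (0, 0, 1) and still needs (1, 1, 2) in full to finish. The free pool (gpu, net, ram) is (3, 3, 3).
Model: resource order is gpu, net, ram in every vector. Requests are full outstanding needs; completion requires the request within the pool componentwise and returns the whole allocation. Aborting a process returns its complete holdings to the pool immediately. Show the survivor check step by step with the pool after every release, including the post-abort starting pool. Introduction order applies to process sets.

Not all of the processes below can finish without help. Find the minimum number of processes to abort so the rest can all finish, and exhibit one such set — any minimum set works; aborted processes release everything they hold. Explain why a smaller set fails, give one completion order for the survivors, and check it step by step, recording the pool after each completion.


Minimum abort set: T_f.
Key observation: no ordering could ever have run T_c before the abort of T_f; with (2, 0, 1) back in the pool it fits at step 3.
No smaller set exists: with zero aborts the deadlock remains.
One survivor order: T_b, T_e, T_c. Check, step by step (post-abort pool first):
  pool = (5, 3, 4)
  run T_b (needs (1, 0, 4), free (5, 3, 4)); after release of (0, 1, 0) the pool is (5, 4, 4)
  run T_e (needs (1, 1, 2), free (5, 4, 4)); after release of (0, 0, 1) the pool is (5, 4, 5)
  run T_c (needs (4, 0, 1), free (5, 4, 5)); after release of (0, 3, 1) the pool is (5, 7, 6)


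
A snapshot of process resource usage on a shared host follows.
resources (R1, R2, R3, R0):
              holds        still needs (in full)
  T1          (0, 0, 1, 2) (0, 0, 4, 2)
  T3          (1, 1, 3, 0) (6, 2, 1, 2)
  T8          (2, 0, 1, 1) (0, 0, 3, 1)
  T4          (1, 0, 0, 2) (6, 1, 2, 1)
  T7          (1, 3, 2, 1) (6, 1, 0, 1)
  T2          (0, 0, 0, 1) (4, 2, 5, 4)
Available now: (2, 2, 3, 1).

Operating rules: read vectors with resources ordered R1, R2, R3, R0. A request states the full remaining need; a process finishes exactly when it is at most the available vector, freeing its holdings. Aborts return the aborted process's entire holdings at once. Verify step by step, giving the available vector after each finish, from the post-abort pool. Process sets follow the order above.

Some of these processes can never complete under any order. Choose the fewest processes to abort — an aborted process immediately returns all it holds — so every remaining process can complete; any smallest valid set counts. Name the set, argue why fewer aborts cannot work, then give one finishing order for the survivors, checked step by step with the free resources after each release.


Abort T3 and T4.
Key observation: the deadlocked T7 becomes finishable only because T3 and T4 released (2, 1, 3, 2); it completes at step 2 below.
Minimality, checking each single-abort alternative: T1 alone leaves T3 blocked (short on R1); T3 alone leaves T4 blocked (short on R1); T8 alone leaves T3 blocked (short on R1); T4 alone leaves T3 blocked (short on R1); T7 alone leaves T3 blocked (short on R1); T2 alone leaves T3 blocked (short on R1).
The survivors complete as T8, T7, T2, T1. Step-by-step check (starting from the post-abort pool):
  pool = (4, 3, 6, 3)
  T8: need (0, 0, 3, 1) fits (4, 3, 6, 3); releases (2, 0, 1, 1), pool now (6, 3, 7, 4)
  T7: need (6, 1, 0, 1) fits (6, 3, 7, 4); releases (1, 3, 2, 1), pool now (7, 6, 9, 5)
  T2: need (4, 2, 5, 4) fits (7, 6, 9, 5); releases (0, 0, 0, 1), pool now (7, 6, 9, 6)
  T1: need (0, 0, 4, 2) fits (7, 6, 9, 6); releases (0, 0, 1, 2), pool now (7, 6, 10, 8)


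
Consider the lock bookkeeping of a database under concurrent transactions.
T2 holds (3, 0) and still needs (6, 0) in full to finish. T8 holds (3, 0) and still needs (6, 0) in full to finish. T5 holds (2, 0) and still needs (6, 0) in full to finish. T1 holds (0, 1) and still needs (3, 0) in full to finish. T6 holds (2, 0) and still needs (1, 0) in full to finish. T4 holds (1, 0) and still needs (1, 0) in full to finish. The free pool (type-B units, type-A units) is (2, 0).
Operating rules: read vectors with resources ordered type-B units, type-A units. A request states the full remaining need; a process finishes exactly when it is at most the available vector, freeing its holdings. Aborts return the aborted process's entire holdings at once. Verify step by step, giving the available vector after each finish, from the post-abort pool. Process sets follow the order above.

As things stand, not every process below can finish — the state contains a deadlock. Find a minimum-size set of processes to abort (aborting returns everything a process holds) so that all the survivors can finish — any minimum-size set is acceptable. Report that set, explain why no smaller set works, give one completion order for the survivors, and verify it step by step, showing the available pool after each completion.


Minimum abort set: T2.
Key observation: the returned (3, 0) from T2 is what brings T5 — unrunnable before, under any order — into play at step 3.
No smaller set exists: with zero aborts the deadlock remains.
One survivor order: T1, T4, T5, T8, T6. Step-by-step check (post-abort pool first):
  pool = (5, 0)
  run T1 (needs (3, 0), free (5, 0)); after release of (0, 1) the pool is (5, 1)
  run T4 (needs (1, 0), free (5, 1)); after release of (1, 0) the pool is (6, 1)
  run T5 (needs (6, 0), free (6, 1)); after release of (2, 0) the pool is (8, 1)
  run T8 (needs (6, 0), free (8, 1)); after release of (3, 0) the pool is (11, 1)
  run T6 (needs (1, 0), free (11, 1)); after release of (2, 0) the pool is (13, 1)


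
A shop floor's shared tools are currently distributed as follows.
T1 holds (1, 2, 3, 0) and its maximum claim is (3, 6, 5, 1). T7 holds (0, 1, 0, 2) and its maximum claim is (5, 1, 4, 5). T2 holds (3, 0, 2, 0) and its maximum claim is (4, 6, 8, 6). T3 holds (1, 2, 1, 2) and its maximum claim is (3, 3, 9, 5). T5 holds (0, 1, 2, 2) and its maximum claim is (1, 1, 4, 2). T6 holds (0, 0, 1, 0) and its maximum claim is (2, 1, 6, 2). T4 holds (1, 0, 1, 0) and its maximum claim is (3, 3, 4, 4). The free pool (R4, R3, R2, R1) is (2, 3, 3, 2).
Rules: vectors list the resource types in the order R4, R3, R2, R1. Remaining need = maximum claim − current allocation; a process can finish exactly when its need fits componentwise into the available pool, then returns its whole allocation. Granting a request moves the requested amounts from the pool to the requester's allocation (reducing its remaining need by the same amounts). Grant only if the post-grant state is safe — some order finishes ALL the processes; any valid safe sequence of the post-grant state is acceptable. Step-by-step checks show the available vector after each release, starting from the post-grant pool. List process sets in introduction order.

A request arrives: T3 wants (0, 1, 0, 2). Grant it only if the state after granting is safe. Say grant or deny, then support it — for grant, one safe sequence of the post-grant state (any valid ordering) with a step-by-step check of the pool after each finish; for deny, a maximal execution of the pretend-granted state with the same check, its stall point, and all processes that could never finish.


DENY. Granting would leave the state unsafe.
Key observation: after T5, T6 the pool peaks at (2, 3, 6, 2), and each blocked process is short somewhere: T1 on R3; T7 on R4, R1; T2 on R3, R1; T3 on R2; T4 on R1.
Pretend the grant happened; the run T5, T6 goes as far as possible. Step-by-step check:
  pool = (2, 2, 3, 0)
  T5: need (1, 0, 2, 0) fits (2, 2, 3, 0); releases (0, 1, 2, 2), pool now (2, 3, 5, 2)
  T6: need (2, 1, 5, 2) fits (2, 3, 5, 2); releases (0, 0, 1, 0), pool now (2, 3, 6, 2)
  blocked: T1 wants (2, 4, 2, 1), pool (2, 3, 6, 2) — not enough R3
  blocked: T7 wants (5, 0, 4, 3), pool (2, 3, 6, 2) — not enough R4 and R1
  blocked: T2 wants (1, 6, 6, 6), pool (2, 3, 6, 2) — not enough R3 and R1
  blocked: T3 wants (2, 0, 8, 1), pool (2, 3, 6, 2) — not enough R2
  blocked: T4 wants (2, 3, 3, 4), pool (2, 3, 6, 2) — not enough R1
Processes that could never finish after the grant: T1, T7, T2, T3 and T4.


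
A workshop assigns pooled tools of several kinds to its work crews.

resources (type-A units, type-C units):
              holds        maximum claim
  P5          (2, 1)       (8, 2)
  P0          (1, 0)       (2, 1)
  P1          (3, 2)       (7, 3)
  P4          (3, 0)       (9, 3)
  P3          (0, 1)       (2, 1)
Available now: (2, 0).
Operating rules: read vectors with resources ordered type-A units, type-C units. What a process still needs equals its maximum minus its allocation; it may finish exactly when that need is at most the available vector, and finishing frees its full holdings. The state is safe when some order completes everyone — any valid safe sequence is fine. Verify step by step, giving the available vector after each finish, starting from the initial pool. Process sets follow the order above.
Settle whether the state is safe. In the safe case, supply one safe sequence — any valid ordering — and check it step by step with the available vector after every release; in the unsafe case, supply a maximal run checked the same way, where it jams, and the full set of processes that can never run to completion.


UNSAFE.
Key observation: the wall is type-A units: completing P3, P0 brings the pool only to (3, 1), and all the rest need more.
A maximal execution: P3, P0 — then nothing else fits. Walking it through:
  pool = (2, 0)
  run P3 (needs (2, 0), free (2, 0)); after release of (0, 1) the pool is (2, 1)
  run P0 (needs (1, 1), free (2, 1)); after release of (1, 0) the pool is (3, 1)
  P5 still needs (6, 1) but only (3, 1) is free — short on type-A units
  P1 still needs (4, 1) but only (3, 1) is free — short on type-A units
  P4 still needs (6, 3) but only (3, 1) is free — short on type-A units and type-C units
Never able to finish: P5, P1 and P4.


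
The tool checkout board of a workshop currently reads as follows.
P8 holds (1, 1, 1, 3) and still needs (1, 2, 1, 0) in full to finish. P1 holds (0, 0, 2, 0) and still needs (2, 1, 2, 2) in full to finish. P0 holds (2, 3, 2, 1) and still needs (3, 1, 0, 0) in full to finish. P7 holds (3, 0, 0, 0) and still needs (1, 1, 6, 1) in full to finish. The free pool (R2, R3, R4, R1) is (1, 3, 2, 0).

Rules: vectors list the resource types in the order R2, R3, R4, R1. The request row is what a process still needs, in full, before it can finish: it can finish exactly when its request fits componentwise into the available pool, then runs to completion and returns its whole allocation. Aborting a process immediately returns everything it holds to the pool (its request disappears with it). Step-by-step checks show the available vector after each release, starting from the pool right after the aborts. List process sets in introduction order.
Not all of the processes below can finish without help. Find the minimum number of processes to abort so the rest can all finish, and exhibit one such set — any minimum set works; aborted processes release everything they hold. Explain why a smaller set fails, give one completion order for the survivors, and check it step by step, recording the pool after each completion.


Minimum abort set: P0.
Key observation: the returned (2, 3, 2, 1) from P0 is what brings P7 — unrunnable before, under any order — into play at step 3.
No smaller set exists: with zero aborts the deadlock remains.
The survivors complete as P8, P1, P7. Verifying each step (starting from the post-abort pool):
  pool = (3, 6, 4, 1)
  P8 needs (1, 2, 1, 0) <= (3, 6, 4, 1) -> finishes; pool += (1, 1, 1, 3) = (4, 7, 5, 4)
  P1 needs (2, 1, 2, 2) <= (4, 7, 5, 4) -> finishes; pool += (0, 0, 2, 0) = (4, 7, 7, 4)
  P7 needs (1, 1, 6, 1) <= (4, 7, 7, 4) -> finishes; pool += (3, 0, 0, 0) = (7, 7, 7, 4)


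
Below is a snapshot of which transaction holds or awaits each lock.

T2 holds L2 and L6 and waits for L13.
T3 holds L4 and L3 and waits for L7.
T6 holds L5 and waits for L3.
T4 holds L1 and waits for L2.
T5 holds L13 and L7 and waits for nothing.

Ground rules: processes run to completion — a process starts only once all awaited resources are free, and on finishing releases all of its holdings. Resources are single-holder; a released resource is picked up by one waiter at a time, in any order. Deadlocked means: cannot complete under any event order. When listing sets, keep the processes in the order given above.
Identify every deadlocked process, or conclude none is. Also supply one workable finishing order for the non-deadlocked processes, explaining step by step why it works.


No process is deadlocked.
Key observation: although several processes wait, no cycle exists — each chain bottoms out at a free runner.
The rest can finish in the order T5, T3, T2, T6, T4.
Walking it through:
  run T5 (it waits on nothing); releases L13 and L7
  T3 waits on L7 — all released -> runs and releases L4 and L3
  T2 waits on L13 — all released -> runs and releases L2 and L6
  T6 waits on L3 — all released -> runs and releases L5
  T4 waits on L2 — all released -> runs and releases L1


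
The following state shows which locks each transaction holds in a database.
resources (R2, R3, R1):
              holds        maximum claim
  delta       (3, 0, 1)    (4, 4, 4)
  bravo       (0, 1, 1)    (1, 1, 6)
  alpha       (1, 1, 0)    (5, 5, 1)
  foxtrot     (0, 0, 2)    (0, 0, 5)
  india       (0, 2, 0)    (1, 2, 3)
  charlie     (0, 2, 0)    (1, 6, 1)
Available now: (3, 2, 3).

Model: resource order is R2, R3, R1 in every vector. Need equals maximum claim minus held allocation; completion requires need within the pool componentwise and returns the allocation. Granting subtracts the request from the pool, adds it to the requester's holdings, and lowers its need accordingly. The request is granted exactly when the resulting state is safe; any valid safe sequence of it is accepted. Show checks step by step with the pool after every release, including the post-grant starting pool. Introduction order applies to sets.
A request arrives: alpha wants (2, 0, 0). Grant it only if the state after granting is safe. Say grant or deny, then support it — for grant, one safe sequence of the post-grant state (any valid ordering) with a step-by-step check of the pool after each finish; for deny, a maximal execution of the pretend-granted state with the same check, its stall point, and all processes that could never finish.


GRANT. The post-grant state is safe; one safe sequence: india, delta, charlie, foxtrot, bravo, alpha.
Key observation: with (1, 2, 3) left after the transfer, india can run at once — the state stays safe.
Step-by-step check of the post-grant state:
  pool = (1, 2, 3)
  india needs (1, 0, 3) <= (1, 2, 3) -> finishes; pool += (0, 2, 0) = (1, 4, 3)
  delta needs (1, 4, 3) <= (1, 4, 3) -> finishes; pool += (3, 0, 1) = (4, 4, 4)
  charlie needs (1, 4, 1) <= (4, 4, 4) -> finishes; pool += (0, 2, 0) = (4, 6, 4)
  foxtrot needs (0, 0, 3) <= (4, 6, 4) -> finishes; pool += (0, 0, 2) = (4, 6, 6)
  bravo needs (1, 0, 5) <= (4, 6, 6) -> finishes; pool += (0, 1, 1) = (4, 7, 7)
  alpha needs (2, 4, 1) <= (4, 7, 7) -> finishes; pool += (3, 1, 0) = (7, 8, 7)


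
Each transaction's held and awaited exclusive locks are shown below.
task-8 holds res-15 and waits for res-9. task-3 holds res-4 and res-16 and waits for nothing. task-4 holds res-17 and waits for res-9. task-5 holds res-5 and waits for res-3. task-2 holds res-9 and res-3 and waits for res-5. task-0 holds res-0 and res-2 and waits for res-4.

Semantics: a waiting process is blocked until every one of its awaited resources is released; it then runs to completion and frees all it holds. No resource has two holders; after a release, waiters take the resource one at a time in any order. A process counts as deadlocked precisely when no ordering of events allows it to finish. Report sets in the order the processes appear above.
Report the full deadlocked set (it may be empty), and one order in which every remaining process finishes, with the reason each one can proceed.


The deadlocked set is task-8, task-4, task-5 and task-2.
Key observation: the cycle task-2 -> task-5 -> task-2 can never break — each member waits on the next; task-8 and task-4 wait into the deadlock from upstream.
One completion order for the rest: task-3, task-0.
Walking it through:
  task-3: no waits; runs immediately, freeing res-4 and res-16
  task-0: everything it awaited (res-4) is free; runs, freeing res-0 and res-2


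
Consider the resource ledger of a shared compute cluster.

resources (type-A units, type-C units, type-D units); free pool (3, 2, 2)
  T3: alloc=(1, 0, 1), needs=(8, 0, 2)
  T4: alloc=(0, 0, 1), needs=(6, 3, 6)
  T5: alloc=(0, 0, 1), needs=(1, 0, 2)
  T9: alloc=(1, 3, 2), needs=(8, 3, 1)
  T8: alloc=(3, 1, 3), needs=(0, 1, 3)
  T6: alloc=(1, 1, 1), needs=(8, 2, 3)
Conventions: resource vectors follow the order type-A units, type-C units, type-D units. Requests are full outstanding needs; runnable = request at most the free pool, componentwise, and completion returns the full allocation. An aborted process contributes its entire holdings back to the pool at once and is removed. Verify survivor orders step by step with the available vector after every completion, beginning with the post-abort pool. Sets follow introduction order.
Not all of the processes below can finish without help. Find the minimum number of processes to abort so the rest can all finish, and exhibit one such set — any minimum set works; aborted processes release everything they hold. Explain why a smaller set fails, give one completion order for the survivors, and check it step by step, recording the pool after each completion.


Minimum abort set: T3 and T6.
Key observation: before aborting T3 and T6, T9 was permanently blocked — no order could ever run it; afterwards it completes at step 2.
No one abort is enough; case by case: T3 alone leaves T9 blocked (short on type-A units); T4 alone leaves T3 blocked (short on type-A units); T5 alone leaves T3 blocked (short on type-A units); T9 alone leaves T3 blocked (short on type-A units); T8 alone leaves T3 blocked (short on type-A units); T6 alone leaves T3 blocked (short on type-A units).
The survivors complete as T8, T9, T4, T5. Walking it through (starting from the post-abort pool):
  pool = (5, 3, 4)
  T8: need (0, 1, 3) fits (5, 3, 4); releases (3, 1, 3), pool now (8, 4, 7)
  T9: need (8, 3, 1) fits (8, 4, 7); releases (1, 3, 2), pool now (9, 7, 9)
  T4: need (6, 3, 6) fits (9, 7, 9); releases (0, 0, 1), pool now (9, 7, 10)
  T5: need (1, 0, 2) fits (9, 7, 10); releases (0, 0, 1), pool now (9, 7, 11)


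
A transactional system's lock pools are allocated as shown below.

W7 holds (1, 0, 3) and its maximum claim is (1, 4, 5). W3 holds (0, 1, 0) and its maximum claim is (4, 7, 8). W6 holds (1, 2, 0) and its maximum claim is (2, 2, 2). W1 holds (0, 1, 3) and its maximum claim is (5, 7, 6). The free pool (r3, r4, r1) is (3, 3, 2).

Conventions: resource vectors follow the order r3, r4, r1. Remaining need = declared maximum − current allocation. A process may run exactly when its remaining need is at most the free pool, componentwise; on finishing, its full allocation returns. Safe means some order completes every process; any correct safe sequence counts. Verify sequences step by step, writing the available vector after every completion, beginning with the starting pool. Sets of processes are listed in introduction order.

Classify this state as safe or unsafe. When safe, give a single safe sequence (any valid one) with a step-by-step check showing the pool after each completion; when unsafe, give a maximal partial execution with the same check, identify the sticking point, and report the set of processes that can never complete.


The state is UNSAFE.
Key observation: the wall is r4: completing W6, W7 brings the pool only to (5, 5, 5), and all the rest need more.
A maximal execution: W6, W7 — then nothing else fits. Check, step by step:
  pool = (3, 3, 2)
  W6: need (1, 0, 2) fits (3, 3, 2); releases (1, 2, 0), pool now (4, 5, 2)
  W7: need (0, 4, 2) fits (4, 5, 2); releases (1, 0, 3), pool now (5, 5, 5)
  W3 cannot run: need (4, 6, 8) vs free (5, 5, 5) (insufficient r4 and r1)
  W1 cannot run: need (5, 6, 3) vs free (5, 5, 5) (insufficient r4)
Processes that can never finish: W3 and W1.


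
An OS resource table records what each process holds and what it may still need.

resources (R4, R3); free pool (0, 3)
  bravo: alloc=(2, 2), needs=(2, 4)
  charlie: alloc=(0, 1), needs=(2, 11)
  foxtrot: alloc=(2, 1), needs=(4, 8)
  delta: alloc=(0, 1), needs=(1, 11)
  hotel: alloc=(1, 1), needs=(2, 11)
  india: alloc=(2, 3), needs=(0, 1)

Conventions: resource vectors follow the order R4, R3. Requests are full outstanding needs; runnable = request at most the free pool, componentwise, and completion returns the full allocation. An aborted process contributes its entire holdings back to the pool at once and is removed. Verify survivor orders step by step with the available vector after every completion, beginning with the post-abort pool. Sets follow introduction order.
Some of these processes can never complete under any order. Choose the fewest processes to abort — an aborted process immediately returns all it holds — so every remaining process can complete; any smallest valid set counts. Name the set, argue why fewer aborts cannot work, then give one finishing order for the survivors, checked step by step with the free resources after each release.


Abort charlie and hotel.
Key observation: aborting charlie and hotel returns (1, 2), and delta — hopeless before — runs at step 4 with the returned capacity in the pool.
Minimality, checking each single-abort alternative: bravo alone leaves charlie blocked (short on R3); charlie alone leaves delta blocked (short on R3); foxtrot alone leaves charlie blocked (short on R3); delta alone leaves charlie blocked (short on R3); hotel alone leaves charlie blocked (short on R3); india alone leaves charlie blocked (short on R3).
The survivors complete as india, bravo, foxtrot, delta. Walking it through (starting from the post-abort pool):
  pool = (1, 5)
  run india (needs (0, 1), free (1, 5)); after release of (2, 3) the pool is (3, 8)
  run bravo (needs (2, 4), free (3, 8)); after release of (2, 2) the pool is (5, 10)
  run foxtrot (needs (4, 8), free (5, 10)); after release of (2, 1) the pool is (7, 11)
  run delta (needs (1, 11), free (7, 11)); after release of (0, 1) the pool is (7, 12)


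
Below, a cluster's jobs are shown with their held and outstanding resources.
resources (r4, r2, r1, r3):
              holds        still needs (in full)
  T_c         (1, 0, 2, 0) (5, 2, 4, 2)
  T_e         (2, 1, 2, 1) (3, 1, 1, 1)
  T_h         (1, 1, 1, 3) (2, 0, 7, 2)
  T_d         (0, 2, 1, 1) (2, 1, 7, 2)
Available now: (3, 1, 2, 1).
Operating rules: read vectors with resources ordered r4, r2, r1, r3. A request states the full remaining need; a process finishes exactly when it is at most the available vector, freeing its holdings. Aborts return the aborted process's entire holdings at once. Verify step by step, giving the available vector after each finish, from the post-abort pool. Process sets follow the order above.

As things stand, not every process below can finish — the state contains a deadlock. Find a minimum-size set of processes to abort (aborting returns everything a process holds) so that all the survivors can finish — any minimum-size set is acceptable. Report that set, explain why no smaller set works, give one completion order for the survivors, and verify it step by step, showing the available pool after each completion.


Minimum abort set: T_d.
Key observation: the returned (0, 2, 1, 1) from T_d is what brings T_h — unrunnable before, under any order — into play at step 3.
Minimality: the empty abort set fails — the state is deadlocked as it stands.
One survivor order: T_e, T_c, T_h. Walking it through (post-abort pool first):
  pool = (3, 3, 3, 2)
  T_e: need (3, 1, 1, 1) fits (3, 3, 3, 2); releases (2, 1, 2, 1), pool now (5, 4, 5, 3)
  T_c: need (5, 2, 4, 2) fits (5, 4, 5, 3); releases (1, 0, 2, 0), pool now (6, 4, 7, 3)
  T_h: need (2, 0, 7, 2) fits (6, 4, 7, 3); releases (1, 1, 1, 3), pool now (7, 5, 8, 6)


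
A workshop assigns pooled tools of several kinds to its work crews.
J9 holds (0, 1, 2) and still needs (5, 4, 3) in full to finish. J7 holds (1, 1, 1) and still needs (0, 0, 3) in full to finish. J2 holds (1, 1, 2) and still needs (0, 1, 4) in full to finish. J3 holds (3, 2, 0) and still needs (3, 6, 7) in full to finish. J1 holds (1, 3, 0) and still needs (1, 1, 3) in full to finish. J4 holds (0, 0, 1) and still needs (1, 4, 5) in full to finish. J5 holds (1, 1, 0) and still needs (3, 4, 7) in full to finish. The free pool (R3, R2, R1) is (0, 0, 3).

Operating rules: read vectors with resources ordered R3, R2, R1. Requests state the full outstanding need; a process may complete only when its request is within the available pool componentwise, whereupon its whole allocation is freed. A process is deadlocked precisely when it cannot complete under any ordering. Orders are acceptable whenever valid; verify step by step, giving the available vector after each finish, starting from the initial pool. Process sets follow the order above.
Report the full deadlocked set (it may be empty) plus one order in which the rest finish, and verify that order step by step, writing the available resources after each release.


No process is deadlocked.
Key observation: J7 leads a chain of completions in which each release enables another process.
The rest can finish in the order J7, J1, J2, J4, J5, J3, J9. Step-by-step check:
  pool = (0, 0, 3)
  J7 needs (0, 0, 3) <= (0, 0, 3) -> finishes; pool += (1, 1, 1) = (1, 1, 4)
  J1 needs (1, 1, 3) <= (1, 1, 4) -> finishes; pool += (1, 3, 0) = (2, 4, 4)
  J2 needs (0, 1, 4) <= (2, 4, 4) -> finishes; pool += (1, 1, 2) = (3, 5, 6)
  J4 needs (1, 4, 5) <= (3, 5, 6) -> finishes; pool += (0, 0, 1) = (3, 5, 7)
  J5 needs (3, 4, 7) <= (3, 5, 7) -> finishes; pool += (1, 1, 0) = (4, 6, 7)
  J3 needs (3, 6, 7) <= (4, 6, 7) -> finishes; pool += (3, 2, 0) = (7, 8, 7)
  J9 needs (5, 4, 3) <= (7, 8, 7) -> finishes; pool += (0, 1, 2) = (7, 9, 9)


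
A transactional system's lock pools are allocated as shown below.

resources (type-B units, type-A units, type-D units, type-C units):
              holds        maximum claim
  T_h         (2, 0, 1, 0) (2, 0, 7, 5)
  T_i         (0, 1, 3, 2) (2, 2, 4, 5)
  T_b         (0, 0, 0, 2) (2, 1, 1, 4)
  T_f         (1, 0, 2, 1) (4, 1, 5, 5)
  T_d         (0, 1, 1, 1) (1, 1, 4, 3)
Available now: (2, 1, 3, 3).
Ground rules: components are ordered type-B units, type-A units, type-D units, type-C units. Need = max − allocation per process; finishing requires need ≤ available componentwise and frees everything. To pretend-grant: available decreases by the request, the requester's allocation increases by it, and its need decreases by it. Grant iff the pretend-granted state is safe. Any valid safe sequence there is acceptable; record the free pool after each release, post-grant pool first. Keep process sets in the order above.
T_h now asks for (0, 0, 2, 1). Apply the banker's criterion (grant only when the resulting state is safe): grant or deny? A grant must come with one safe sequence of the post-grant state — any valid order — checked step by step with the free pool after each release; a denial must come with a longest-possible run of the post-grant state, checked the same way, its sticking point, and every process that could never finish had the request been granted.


GRANT. The post-grant state is safe; one safe sequence: T_b, T_i, T_h, T_d, T_f.
Key observation: the grant leaves (2, 1, 1, 2) free — enough for T_b, whose release restarts the cascade.
Check on the post-grant state, step by step:
  pool = (2, 1, 1, 2)
  run T_b (needs (2, 1, 1, 2), free (2, 1, 1, 2)); after release of (0, 0, 0, 2) the pool is (2, 1, 1, 4)
  run T_i (needs (2, 1, 1, 3), free (2, 1, 1, 4)); after release of (0, 1, 3, 2) the pool is (2, 2, 4, 6)
  run T_h (needs (0, 0, 4, 4), free (2, 2, 4, 6)); after release of (2, 0, 3, 1) the pool is (4, 2, 7, 7)
  run T_d (needs (1, 0, 3, 2), free (4, 2, 7, 7)); after release of (0, 1, 1, 1) the pool is (4, 3, 8, 8)
  run T_f (needs (3, 1, 3, 4), free (4, 3, 8, 8)); after release of (1, 0, 2, 1) the pool is (5, 3, 10, 9)


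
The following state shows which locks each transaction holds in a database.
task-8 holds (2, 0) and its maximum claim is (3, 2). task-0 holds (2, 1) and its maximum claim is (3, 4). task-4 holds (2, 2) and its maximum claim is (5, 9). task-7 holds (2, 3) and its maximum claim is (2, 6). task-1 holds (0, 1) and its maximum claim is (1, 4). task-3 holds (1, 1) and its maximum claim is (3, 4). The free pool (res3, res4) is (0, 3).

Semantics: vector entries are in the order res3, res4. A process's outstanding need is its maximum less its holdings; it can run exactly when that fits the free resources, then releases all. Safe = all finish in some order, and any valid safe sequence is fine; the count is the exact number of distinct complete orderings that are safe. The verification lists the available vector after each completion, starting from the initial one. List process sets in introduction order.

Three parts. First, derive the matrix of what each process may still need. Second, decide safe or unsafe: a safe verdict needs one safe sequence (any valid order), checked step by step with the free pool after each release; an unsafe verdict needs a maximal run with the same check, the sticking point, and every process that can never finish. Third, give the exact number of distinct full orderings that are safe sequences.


(1) Outstanding need per process (order res3, res4):
  task-8: (1, 2)
  task-0: (1, 3)
  task-4: (3, 7)
  task-7: (0, 3)
  task-1: (1, 3)
  task-3: (2, 3)
(2) SAFE — a valid safe sequence is task-7, task-1, task-3, task-4, task-8, task-0.
Key observation: at task-7 the run first touches a limit — (0, 3) against (0, 3), exact on a resource it actually requests.
Check, step by step:
  pool = (0, 3)
  task-7: need (0, 3) fits (0, 3); releases (2, 3), pool now (2, 6)
  task-1: need (1, 3) fits (2, 6); releases (0, 1), pool now (2, 7)
  task-3: need (2, 3) fits (2, 7); releases (1, 1), pool now (3, 8)
  task-4: need (3, 7) fits (3, 8); releases (2, 2), pool now (5, 10)
  task-8: need (1, 2) fits (5, 10); releases (2, 0), pool now (7, 10)
  task-0: need (1, 3) fits (7, 10); releases (2, 1), pool now (9, 11)
(3) Precisely 84 of the possible complete orderings are safe sequences.


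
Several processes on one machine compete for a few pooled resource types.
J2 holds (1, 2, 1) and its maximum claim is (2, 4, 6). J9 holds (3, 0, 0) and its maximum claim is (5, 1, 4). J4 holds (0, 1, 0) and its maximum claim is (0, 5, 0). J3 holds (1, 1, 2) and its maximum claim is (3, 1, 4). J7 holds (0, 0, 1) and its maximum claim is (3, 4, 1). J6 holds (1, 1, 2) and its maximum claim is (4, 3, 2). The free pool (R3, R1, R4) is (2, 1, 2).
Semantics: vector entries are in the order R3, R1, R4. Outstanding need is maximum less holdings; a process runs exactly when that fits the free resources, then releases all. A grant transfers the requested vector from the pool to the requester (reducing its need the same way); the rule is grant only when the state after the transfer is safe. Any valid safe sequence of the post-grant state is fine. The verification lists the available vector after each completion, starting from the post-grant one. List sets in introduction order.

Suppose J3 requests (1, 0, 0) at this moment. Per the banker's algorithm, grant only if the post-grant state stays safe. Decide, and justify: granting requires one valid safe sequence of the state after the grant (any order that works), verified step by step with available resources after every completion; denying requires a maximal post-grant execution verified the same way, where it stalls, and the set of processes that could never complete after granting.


GRANT: granting preserves safety; a valid post-grant sequence is J3, J6, J2, J7, J4, J9.
Key observation: the grant leaves (1, 1, 2) free — enough for J3, whose release restarts the cascade.
Verifying the post-grant state step by step:
  pool = (1, 1, 2)
  J3 needs (1, 0, 2) <= (1, 1, 2) -> finishes; pool += (2, 1, 2) = (3, 2, 4)
  J6 needs (3, 2, 0) <= (3, 2, 4) -> finishes; pool += (1, 1, 2) = (4, 3, 6)
  J2 needs (1, 2, 5) <= (4, 3, 6) -> finishes; pool += (1, 2, 1) = (5, 5, 7)
  J7 needs (3, 4, 0) <= (5, 5, 7) -> finishes; pool += (0, 0, 1) = (5, 5, 8)
  J4 needs (0, 4, 0) <= (5, 5, 8) -> finishes; pool += (0, 1, 0) = (5, 6, 8)
  J9 needs (2, 1, 4) <= (5, 6, 8) -> finishes; pool += (3, 0, 0) = (8, 6, 8)


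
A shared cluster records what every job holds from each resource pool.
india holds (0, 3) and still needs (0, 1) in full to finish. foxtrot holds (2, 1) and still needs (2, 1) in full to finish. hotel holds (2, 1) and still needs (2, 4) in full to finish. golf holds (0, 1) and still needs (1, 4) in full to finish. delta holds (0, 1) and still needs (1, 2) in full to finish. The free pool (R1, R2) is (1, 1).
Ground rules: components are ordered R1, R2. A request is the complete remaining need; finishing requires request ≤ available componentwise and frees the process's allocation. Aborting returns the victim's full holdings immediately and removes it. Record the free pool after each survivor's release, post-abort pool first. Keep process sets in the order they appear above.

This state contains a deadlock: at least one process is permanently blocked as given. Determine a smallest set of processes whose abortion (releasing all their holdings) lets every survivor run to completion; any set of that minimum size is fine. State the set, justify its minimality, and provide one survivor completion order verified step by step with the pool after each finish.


The answer: abort foxtrot.
Key observation: aborting foxtrot returns (2, 1), and hotel — hopeless before — runs at step 3 with the returned capacity in the pool.
No smaller set exists: with zero aborts the deadlock remains.
One survivor order: delta, india, hotel, golf. Verifying each step (post-abort pool first):
  pool = (3, 2)
  delta needs (1, 2) <= (3, 2) -> finishes; pool += (0, 1) = (3, 3)
  india needs (0, 1) <= (3, 3) -> finishes; pool += (0, 3) = (3, 6)
  hotel needs (2, 4) <= (3, 6) -> finishes; pool += (2, 1) = (5, 7)
  golf needs (1, 4) <= (5, 7) -> finishes; pool += (0, 1) = (5, 8)


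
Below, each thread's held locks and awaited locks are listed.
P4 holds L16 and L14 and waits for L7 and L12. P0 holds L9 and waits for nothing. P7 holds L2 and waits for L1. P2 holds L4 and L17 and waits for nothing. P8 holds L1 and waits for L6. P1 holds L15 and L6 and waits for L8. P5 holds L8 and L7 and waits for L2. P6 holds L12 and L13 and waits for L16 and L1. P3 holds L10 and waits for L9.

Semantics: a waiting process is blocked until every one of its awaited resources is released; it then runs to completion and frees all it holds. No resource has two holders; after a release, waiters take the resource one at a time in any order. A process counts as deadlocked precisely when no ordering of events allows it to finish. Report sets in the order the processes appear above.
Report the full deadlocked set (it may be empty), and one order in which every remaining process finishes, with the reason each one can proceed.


The deadlocked set is P4, P7, P8, P1, P5 and P6.
Key observation: the cycle P5 -> P7 -> P8 -> P1 -> P5 can never break — each member waits on the next; P4 and P6 are caught in further circular waits.
A valid finishing order for the others: P0, P3, P2.
Verifying each step:
  run P0 (it waits on nothing); releases L9
  P3: everything it awaited (L9) is free; runs, freeing L10
  run P2 (it waits on nothing); releases L4 and L17


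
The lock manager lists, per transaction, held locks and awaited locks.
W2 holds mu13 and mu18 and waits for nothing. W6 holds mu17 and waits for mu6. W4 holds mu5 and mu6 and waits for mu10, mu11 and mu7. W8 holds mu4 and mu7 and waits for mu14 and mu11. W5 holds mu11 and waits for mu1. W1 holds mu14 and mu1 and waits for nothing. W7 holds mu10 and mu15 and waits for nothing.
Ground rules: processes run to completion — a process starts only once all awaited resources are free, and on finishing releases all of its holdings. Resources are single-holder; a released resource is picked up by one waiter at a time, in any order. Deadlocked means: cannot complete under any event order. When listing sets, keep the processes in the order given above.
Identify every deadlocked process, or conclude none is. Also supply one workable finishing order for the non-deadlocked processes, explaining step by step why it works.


No process is deadlocked.
Key observation: all waits point, directly or indirectly, at processes that can finish, so nothing is permanently blocked.
One completion order for the rest: W1, W7, W5, W8, W4, W6, W2.
Walking it through:
  W1: no waits; runs immediately, freeing mu14 and mu1
  W7: no waits; runs immediately, freeing mu10 and mu15
  run W5 (all its waits — mu1 — are resolved); releases mu11
  run W8 (all its waits — mu14 and mu11 — are resolved); releases mu4 and mu7
  run W4 (all its waits — mu10, mu11 and mu7 — are resolved); releases mu5 and mu6
  run W6 (all its waits — mu6 — are resolved); releases mu17
  W2: no waits; runs immediately, freeing mu13 and mu18


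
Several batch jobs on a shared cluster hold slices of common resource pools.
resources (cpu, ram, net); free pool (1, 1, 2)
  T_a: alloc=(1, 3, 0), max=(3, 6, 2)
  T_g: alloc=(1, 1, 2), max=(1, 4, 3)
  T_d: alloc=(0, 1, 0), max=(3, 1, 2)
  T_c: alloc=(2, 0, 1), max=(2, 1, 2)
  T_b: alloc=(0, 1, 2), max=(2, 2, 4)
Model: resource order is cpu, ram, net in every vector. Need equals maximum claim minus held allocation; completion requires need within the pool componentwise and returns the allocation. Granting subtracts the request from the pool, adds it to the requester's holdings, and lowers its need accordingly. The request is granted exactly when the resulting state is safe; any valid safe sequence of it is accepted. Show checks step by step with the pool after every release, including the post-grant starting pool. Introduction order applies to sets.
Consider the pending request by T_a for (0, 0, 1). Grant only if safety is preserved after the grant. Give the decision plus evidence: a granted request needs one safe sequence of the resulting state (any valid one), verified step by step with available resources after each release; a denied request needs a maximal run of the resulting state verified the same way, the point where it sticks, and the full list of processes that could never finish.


GRANT — the state after the grant stays safe, e.g. via T_c, T_d, T_b, T_g, T_a.
Key observation: after the grant the pool drops to (1, 1, 1), which still lets T_c finish first and unwind the rest.
Verifying the post-grant state step by step:
  pool = (1, 1, 1)
  T_c needs (0, 1, 1) <= (1, 1, 1) -> finishes; pool += (2, 0, 1) = (3, 1, 2)
  T_d needs (3, 0, 2) <= (3, 1, 2) -> finishes; pool += (0, 1, 0) = (3, 2, 2)
  T_b needs (2, 1, 2) <= (3, 2, 2) -> finishes; pool += (0, 1, 2) = (3, 3, 4)
  T_g needs (0, 3, 1) <= (3, 3, 4) -> finishes; pool += (1, 1, 2) = (4, 4, 6)
  T_a needs (2, 3, 1) <= (4, 4, 6) -> finishes; pool += (1, 3, 1) = (5, 7, 7)


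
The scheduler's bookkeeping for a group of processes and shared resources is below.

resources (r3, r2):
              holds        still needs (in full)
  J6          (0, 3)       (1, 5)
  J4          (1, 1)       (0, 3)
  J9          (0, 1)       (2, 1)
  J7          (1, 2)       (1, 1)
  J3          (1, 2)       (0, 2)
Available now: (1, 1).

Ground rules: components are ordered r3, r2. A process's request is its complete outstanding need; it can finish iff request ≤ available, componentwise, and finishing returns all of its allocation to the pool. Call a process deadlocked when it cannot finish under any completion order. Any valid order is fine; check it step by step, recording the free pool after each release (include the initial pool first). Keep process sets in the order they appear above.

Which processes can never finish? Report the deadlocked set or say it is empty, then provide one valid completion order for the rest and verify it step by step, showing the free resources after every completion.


No process is deadlocked.
Key observation: J7 fits the free pool immediately, and its release cascades until everyone finishes.
The rest can finish in the order J7, J4, J3, J6, J9. Walking it through:
  pool = (1, 1)
  J7 needs (1, 1) <= (1, 1) -> finishes; pool += (1, 2) = (2, 3)
  J4 needs (0, 3) <= (2, 3) -> finishes; pool += (1, 1) = (3, 4)
  J3 needs (0, 2) <= (3, 4) -> finishes; pool += (1, 2) = (4, 6)
  J6 needs (1, 5) <= (4, 6) -> finishes; pool += (0, 3) = (4, 9)
  J9 needs (2, 1) <= (4, 9) -> finishes; pool += (0, 1) = (4, 10)
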